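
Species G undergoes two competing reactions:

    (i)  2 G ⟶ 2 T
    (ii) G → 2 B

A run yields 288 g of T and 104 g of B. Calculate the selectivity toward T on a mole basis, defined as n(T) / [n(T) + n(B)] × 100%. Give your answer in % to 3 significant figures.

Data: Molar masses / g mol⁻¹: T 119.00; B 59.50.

58.1 %

n(T) = 288 / 119.00 = 2.420 mol
n(B) = 104 / 59.50 = 1.748 mol
selectivity = 2.420/(2.420+1.748) × 100 = 58.06 %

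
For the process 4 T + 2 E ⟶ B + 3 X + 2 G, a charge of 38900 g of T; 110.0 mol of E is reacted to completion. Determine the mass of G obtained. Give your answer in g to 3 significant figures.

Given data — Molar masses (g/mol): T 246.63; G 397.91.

n(T) = 38900 / 246.63 = 157.7 mol
n(E) = 110.0 mol
n/ν for T = 157.7/4 = 39.43
n/ν for E = 110.0/2 = 55.00
Smallest n/ν is T → limiting reagent.
n(G) = (2/4) × 157.7 = 78.85 mol
mass = 78.85 × 397.91 = 31380 g

31400 g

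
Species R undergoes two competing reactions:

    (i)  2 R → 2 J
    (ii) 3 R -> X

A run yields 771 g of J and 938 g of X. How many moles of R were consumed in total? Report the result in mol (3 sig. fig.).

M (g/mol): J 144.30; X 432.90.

11.8 mol

n(J) = 771 / 144.30 = 5.343 mol
n(X) = 938 / 432.90 = 2.167 mol
n(R) via (i) = (2/2)×5.343 = 5.343 mol
n(R) via (ii) = (3/1)×2.167 = 6.501 mol
total n(R) = 5.343 + 6.501 = 11.84 mol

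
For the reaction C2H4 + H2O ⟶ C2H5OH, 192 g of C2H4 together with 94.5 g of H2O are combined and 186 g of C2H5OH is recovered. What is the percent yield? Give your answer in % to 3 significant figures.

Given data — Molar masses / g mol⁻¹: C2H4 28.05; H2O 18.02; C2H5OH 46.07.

77.0 %

n(C2H4) = 192.0 / 28.05 = 6.845 mol
n(H2O) = 94.50 / 18.02 = 5.244 mol
n/ν for C2H4 = 6.845/1 = 6.845
n/ν for H2O = 5.244/1 = 5.244
Smallest n/ν is H2O → limiting reagent.
theoretical n(C2H5OH) = (1/1) × 5.244 = 5.244 mol → 241.6 g
% yield = 186 / 241.6 × 100 = 76.99 %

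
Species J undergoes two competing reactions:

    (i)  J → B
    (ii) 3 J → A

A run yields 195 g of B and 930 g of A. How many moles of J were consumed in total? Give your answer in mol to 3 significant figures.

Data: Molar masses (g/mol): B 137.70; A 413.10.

8.17 mol

n(B) = 195 / 137.70 = 1.416 mol
n(A) = 930 / 413.10 = 2.251 mol
n(J) via (i) = (1/1)×1.416 = 1.416 mol
n(J) via (ii) = (3/1)×2.251 = 6.753 mol
total n(J) = 1.416 + 6.753 = 8.169 mol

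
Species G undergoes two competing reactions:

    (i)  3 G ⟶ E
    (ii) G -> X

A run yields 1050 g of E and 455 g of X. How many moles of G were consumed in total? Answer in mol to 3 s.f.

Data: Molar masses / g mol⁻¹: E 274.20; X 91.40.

16.5 mol

n(E) = 1050 / 274.20 = 3.829 mol
n(X) = 455 / 91.40 = 4.978 mol
n(G) via (i) = (3/1)×3.829 = 11.49 mol
n(G) via (ii) = (1/1)×4.978 = 4.978 mol
total n(G) = 11.49 + 4.978 = 16.47 mol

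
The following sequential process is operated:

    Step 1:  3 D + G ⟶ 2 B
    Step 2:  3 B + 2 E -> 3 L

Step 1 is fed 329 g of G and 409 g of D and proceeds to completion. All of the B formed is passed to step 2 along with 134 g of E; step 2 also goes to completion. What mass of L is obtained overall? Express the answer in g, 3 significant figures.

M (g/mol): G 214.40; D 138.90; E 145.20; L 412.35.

571 g

Step 1:
n(G) = 329.0 / 214.40 = 1.535 mol
n(D) = 409.0 / 138.90 = 2.945 mol
n/ν for G = 1.535/1 = 1.535
n/ν for D = 2.945/3 = 0.9817
Smallest n/ν is D → limiting reagent.
n(B) produced = (2/3) × 2.945 = 1.963 mol
Step 2:
n(B) available = 1.963 mol
n(E) = 134.0 / 145.20 = 0.9229 mol
n/ν for B = 1.963/3 = 0.6543
n/ν for E = 0.9229/2 = 0.4615
Smallest n/ν is E → limiting reagent.
n(L) = (3/2) × 0.9229 = 1.384 mol
mass = 1.384 × 412.35 = 570.7 g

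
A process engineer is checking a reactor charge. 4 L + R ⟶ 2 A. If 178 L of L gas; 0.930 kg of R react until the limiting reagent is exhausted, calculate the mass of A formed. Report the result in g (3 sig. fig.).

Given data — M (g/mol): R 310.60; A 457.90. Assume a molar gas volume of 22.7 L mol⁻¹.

1800 g

n(L) = 178.0 / 22.7 = 7.841 mol
n(R) = 0.9300×1000 / 310.60 = 2.994 mol
n/ν for L = 7.841/4 = 1.960
n/ν for R = 2.994/1 = 2.994
Smallest n/ν is L → limiting reagent.
n(A) = (2/4) × 7.841 = 3.921 mol
mass = 3.921 × 457.90 = 1795 g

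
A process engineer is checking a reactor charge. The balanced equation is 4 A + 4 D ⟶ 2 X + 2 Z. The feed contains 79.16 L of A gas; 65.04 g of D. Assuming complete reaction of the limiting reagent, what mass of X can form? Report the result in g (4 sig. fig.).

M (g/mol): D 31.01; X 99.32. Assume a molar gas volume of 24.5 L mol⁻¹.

104.2 g

n(A) = 79.16 / 24.5 = 3.231 mol
n(D) = 65.04 / 31.01 = 2.097 mol
n/ν for A = 3.231/4 = 0.8078
n/ν for D = 2.097/4 = 0.5243
Smallest n/ν is D → limiting reagent.
n(X) = (2/4) × 2.097 = 1.049 mol
mass = 1.049 × 99.32 = 104.2 g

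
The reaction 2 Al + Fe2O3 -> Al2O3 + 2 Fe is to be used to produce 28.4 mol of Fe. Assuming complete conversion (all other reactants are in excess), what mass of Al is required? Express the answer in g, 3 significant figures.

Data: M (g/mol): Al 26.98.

n(Fe) = 28.40 mol
n(Al) = (2/2) × 28.40 = 28.40 mol
mass = 28.40 × 26.98 = 766.2 g

766 g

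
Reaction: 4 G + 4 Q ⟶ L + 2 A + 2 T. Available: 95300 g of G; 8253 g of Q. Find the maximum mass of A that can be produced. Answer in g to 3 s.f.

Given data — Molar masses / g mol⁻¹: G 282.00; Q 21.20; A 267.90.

45300 g

n(G) = 95300 / 282.00 = 337.9 mol
n(Q) = 8253 / 21.20 = 389.3 mol
n/ν for G = 337.9/4 = 84.48
n/ν for Q = 389.3/4 = 97.33
Smallest n/ν is G → limiting reagent.
n(A) = (2/4) × 337.9 = 169.0 mol
mass = 169.0 × 267.90 = 45280 g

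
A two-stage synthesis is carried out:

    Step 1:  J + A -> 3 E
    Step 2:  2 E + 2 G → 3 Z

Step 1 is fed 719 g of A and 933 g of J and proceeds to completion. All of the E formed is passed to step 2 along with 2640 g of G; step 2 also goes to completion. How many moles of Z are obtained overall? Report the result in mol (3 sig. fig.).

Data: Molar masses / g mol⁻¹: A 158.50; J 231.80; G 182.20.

Step 1:
n(A) = 719.0 / 158.50 = 4.536 mol
n(J) = 933.0 / 231.80 = 4.025 mol
n/ν for A = 4.536/1 = 4.536
n/ν for J = 4.025/1 = 4.025
Smallest n/ν is J → limiting reagent.
n(E) produced = (3/1) × 4.025 = 12.08 mol
Step 2:
n(E) available = 12.08 mol
n(G) = 2640 / 182.20 = 14.49 mol
n/ν for E = 12.08/2 = 6.040
n/ν for G = 14.49/2 = 7.245
Smallest n/ν is E → limiting reagent.
n(Z) = (3/2) × 12.08 = 18.12 mol

18.1 mol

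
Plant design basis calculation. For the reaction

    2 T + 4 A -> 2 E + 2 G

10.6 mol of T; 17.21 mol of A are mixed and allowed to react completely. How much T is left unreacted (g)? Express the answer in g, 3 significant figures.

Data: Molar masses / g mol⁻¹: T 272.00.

n(T) = 10.60 mol
n(A) = 17.21 mol
n/ν → T: 5.300, A: 4.303; A is limiting.
T consumed = (2/4) × 17.21 = 8.605 mol
T remaining = 10.60 − 8.605 = 1.995 mol
mass = 1.995 × 272.00 = 542.6 g

543 g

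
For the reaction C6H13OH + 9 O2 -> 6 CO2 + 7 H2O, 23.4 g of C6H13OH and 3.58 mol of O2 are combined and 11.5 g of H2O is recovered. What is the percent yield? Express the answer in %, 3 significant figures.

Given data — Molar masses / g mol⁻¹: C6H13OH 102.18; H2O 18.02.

n(C6H13OH) = 23.40 / 102.18 = 0.2290 mol
n(O2) = 3.580 mol
n/ν for C6H13OH = 0.2290/1 = 0.2290
n/ν for O2 = 3.580/9 = 0.3978
Smallest n/ν is C6H13OH → limiting reagent.
theoretical n(H2O) = (7/1) × 0.2290 = 1.603 mol → 28.89 g
% yield = 11.5 / 28.89 × 100 = 39.81 %

39.8 %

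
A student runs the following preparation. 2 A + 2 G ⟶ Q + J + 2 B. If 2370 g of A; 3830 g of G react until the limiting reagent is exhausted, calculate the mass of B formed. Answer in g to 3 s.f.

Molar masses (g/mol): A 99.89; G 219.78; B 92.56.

n(A) = 2370 / 99.89 = 23.73 mol
n(G) = 3830 / 219.78 = 17.43 mol
n/ν → A: 11.87, G: 8.715; G is limiting.
n(B) = (2/2) × 17.43 = 17.43 mol
mass = 17.43 × 92.56 = 1613 g

1610 g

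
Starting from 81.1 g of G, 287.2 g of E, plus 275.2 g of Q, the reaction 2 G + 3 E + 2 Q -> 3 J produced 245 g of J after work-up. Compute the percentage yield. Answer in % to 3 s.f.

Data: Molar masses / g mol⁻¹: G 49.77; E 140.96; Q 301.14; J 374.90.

n(G) = 81.10 / 49.77 = 1.629 mol
n(E) = 287.2 / 140.96 = 2.037 mol
n(Q) = 275.2 / 301.14 = 0.9139 mol
n/ν → G: 0.8145, E: 0.6790, Q: 0.4570; Q is limiting.
theoretical n(J) = (3/2) × 0.9139 = 1.371 mol → 514.0 g
% yield = 245 / 514.0 × 100 = 47.67 %

47.7 %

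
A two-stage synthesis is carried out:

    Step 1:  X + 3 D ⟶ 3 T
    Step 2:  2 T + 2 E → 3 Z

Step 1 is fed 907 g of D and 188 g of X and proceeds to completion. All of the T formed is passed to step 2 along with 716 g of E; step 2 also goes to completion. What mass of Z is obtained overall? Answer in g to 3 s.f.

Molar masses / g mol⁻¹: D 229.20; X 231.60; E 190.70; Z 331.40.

Step 1:
n(D) = 907.0 / 229.20 = 3.957 mol
n(X) = 188.0 / 231.60 = 0.8117 mol
n/ν for D = 3.957/3 = 1.319
n/ν for X = 0.8117/1 = 0.8117
Smallest n/ν is X → limiting reagent.
n(T) produced = (3/1) × 0.8117 = 2.435 mol
Step 2:
n(T) available = 2.435 mol
n(E) = 716.0 / 190.70 = 3.755 mol
n/ν for T = 2.435/2 = 1.218
n/ν for E = 3.755/2 = 1.878
Smallest n/ν is T → limiting reagent.
n(Z) = (3/2) × 2.435 = 3.653 mol
mass = 3.653 × 331.40 = 1211 g

1210 g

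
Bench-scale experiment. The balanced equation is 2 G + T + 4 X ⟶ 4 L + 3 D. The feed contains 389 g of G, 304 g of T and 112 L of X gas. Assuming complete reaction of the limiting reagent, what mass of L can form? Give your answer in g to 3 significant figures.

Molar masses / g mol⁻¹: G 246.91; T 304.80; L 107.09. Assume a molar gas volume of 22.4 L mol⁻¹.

337 g

n(G) = 389.0 / 246.91 = 1.575 mol
n(T) = 304.0 / 304.80 = 0.9974 mol
n(X) = 112.0 / 22.4 = 5.000 mol
n/ν for G = 1.575/2 = 0.7875
n/ν for T = 0.9974/1 = 0.9974
n/ν for X = 5.000/4 = 1.250
Smallest n/ν is G → limiting reagent.
n(L) = (4/2) × 1.575 = 3.150 mol
mass = 3.150 × 107.09 = 337.3 g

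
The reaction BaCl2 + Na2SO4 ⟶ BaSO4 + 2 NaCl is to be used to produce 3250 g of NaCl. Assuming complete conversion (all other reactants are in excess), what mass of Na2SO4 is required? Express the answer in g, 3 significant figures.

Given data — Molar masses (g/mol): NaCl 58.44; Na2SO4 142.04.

n(NaCl) = 3250 / 58.44 = 55.61 mol
n(Na2SO4) = (1/2) × 55.61 = 27.81 mol
mass = 27.81 × 142.04 = 3950 g

3950 g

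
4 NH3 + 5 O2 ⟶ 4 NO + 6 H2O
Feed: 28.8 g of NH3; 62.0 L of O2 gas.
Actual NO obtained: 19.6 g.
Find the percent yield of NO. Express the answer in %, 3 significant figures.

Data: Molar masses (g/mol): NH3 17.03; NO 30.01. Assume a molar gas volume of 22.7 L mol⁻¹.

38.6 %

n(NH3) = 28.80 / 17.03 = 1.691 mol
n(O2) = 62.00 / 22.7 = 2.731 mol
n/ν → NH3: 0.4228, O2: 0.5462; NH3 is limiting.
theoretical n(NO) = (4/4) × 1.691 = 1.691 mol → 50.75 g
% yield = 19.6 / 50.75 × 100 = 38.62 %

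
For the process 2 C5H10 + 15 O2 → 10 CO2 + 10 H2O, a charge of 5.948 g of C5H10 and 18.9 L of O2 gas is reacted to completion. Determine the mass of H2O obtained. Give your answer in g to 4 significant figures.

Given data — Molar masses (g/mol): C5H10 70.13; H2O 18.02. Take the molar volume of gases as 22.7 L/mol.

n(C5H10) = 5.948 / 70.13 = 0.08481 mol
n(O2) = 18.90 / 22.7 = 0.8326 mol
n/ν for C5H10 = 0.08481/2 = 0.04241
n/ν for O2 = 0.8326/15 = 0.05551
Smallest n/ν is C5H10 → limiting reagent.
n(H2O) = (10/2) × 0.08481 = 0.4241 mol
mass = 0.4241 × 18.02 = 7.642 g

7.642 g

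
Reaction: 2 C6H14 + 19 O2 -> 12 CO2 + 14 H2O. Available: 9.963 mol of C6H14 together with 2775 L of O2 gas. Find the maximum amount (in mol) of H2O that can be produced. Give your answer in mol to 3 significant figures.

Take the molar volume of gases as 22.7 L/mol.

69.7 mol

n(C6H14) = 9.963 mol
n(O2) = 2775 / 22.7 = 122.2 mol
n/ν → C6H14: 4.982, O2: 6.432; C6H14 is limiting.
n(H2O) = (14/2) × 9.963 = 69.74 mol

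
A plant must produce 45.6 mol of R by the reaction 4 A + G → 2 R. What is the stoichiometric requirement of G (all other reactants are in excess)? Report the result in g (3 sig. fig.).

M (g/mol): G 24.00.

n(R) = 45.60 mol
n(G) = (1/2) × 45.60 = 22.80 mol
mass = 22.80 × 24.00 = 547.2 g

547 g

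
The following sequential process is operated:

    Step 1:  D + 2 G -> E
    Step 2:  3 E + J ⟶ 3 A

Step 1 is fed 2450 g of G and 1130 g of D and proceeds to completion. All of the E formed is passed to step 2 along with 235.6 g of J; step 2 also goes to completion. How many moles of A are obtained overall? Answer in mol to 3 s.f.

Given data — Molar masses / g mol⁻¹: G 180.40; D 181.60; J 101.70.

6.22 mol

Step 1:
n(G) = 2450 / 180.40 = 13.58 mol
n(D) = 1130 / 181.60 = 6.222 mol
n/ν for G = 13.58/2 = 6.790
n/ν for D = 6.222/1 = 6.222
Smallest n/ν is D → limiting reagent.
n(E) produced = (1/1) × 6.222 = 6.222 mol
Step 2:
n(E) available = 6.222 mol
n(J) = 235.6 / 101.70 = 2.317 mol
n/ν for E = 6.222/3 = 2.074
n/ν for J = 2.317/1 = 2.317
Smallest n/ν is E → limiting reagent.
n(A) = (3/3) × 6.222 = 6.222 mol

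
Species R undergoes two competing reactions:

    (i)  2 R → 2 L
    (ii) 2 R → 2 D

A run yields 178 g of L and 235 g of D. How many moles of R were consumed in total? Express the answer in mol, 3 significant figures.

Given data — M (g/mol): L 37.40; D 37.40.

n(L) = 178 / 37.40 = 4.759 mol
n(D) = 235 / 37.40 = 6.283 mol
n(R) via (i) = (2/2)×4.759 = 4.759 mol
n(R) via (ii) = (2/2)×6.283 = 6.283 mol
total n(R) = 4.759 + 6.283 = 11.04 mol

11.0 mol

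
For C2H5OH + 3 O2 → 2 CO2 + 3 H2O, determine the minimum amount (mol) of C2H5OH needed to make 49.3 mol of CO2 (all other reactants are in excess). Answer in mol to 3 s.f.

24.7 mol

n(CO2) = 49.30 mol
n(C2H5OH) = (1/2) × 49.30 = 24.65 mol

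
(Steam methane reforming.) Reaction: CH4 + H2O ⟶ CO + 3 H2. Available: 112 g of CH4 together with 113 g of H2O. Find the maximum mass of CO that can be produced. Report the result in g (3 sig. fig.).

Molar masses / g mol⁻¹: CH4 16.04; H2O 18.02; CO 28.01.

176 g

n(CH4) = 112.0 / 16.04 = 6.983 mol
n(H2O) = 113.0 / 18.02 = 6.271 mol
n/ν for CH4 = 6.983/1 = 6.983
n/ν for H2O = 6.271/1 = 6.271
Smallest n/ν is H2O → limiting reagent.
n(CO) = (1/1) × 6.271 = 6.271 mol
mass = 6.271 × 28.01 = 175.7 g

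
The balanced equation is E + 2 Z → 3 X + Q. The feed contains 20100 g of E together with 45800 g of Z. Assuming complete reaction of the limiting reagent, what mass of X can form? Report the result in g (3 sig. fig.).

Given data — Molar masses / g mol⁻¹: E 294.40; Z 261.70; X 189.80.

n(E) = 20100 / 294.40 = 68.27 mol
n(Z) = 45800 / 261.70 = 175.0 mol
n/ν for E = 68.27/1 = 68.27
n/ν for Z = 175.0/2 = 87.50
Smallest n/ν is E → limiting reagent.
n(X) = (3/1) × 68.27 = 204.8 mol
mass = 204.8 × 189.80 = 38870 g

38900 g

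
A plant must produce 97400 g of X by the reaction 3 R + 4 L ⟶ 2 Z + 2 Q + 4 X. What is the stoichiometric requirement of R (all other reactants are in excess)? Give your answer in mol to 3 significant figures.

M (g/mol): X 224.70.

n(X) = 97400 / 224.70 = 433.5 mol
n(R) = (3/4) × 433.5 = 325.1 mol

325 mol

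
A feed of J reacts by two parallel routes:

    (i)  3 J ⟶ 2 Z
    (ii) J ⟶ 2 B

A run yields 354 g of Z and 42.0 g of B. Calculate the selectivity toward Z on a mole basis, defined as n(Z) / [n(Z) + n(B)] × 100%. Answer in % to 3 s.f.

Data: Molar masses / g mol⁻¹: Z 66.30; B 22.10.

73.8 %

n(Z) = 354 / 66.30 = 5.339 mol
n(B) = 42.0 / 22.10 = 1.900 mol
selectivity = 5.339/(5.339+1.900) × 100 = 73.75 %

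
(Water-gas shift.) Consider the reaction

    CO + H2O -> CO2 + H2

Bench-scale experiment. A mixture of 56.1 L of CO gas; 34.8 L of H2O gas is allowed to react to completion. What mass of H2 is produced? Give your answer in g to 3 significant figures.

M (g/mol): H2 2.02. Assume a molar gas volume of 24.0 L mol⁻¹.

2.93 g

n(CO) = 56.10 / 24.0 = 2.338 mol
n(H2O) = 34.80 / 24.0 = 1.450 mol
n/ν for CO = 2.338/1 = 2.338
n/ν for H2O = 1.450/1 = 1.450
Smallest n/ν is H2O → limiting reagent.
n(H2) = (1/1) × 1.450 = 1.450 mol
mass = 1.450 × 2.02 = 2.929 g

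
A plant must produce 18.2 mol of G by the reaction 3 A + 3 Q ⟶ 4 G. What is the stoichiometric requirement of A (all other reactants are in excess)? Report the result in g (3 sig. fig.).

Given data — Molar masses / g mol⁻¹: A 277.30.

3790 g

n(G) = 18.20 mol
n(A) = (3/4) × 18.20 = 13.65 mol
mass = 13.65 × 277.30 = 3785 g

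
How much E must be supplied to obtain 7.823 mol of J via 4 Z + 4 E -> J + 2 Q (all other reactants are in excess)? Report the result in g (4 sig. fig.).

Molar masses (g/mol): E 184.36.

n(J) = 7.823 mol
n(E) = (4/1) × 7.823 = 31.29 mol
mass = 31.29 × 184.36 = 5769 g

5769 g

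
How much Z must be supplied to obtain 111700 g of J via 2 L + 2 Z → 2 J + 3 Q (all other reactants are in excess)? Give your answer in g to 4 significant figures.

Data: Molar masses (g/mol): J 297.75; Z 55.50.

n(J) = 111700 / 297.75 = 375.1 mol
n(Z) = (2/2) × 375.1 = 375.1 mol
mass = 375.1 × 55.50 = 20820 g

20820 g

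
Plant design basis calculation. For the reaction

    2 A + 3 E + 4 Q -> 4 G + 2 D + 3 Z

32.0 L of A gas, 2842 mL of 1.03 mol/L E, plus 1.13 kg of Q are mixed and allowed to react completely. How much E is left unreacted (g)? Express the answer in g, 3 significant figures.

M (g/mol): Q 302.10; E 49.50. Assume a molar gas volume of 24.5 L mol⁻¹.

n(A) = 32.00 / 24.5 = 1.306 mol
n(E) = 1.03 × 2842/1000 = 2.927 mol
n(Q) = 1.130×1000 / 302.10 = 3.740 mol
n/ν for A = 1.306/2 = 0.6530
n/ν for E = 2.927/3 = 0.9757
n/ν for Q = 3.740/4 = 0.9350
Smallest n/ν is A → limiting reagent.
E consumed = (3/2) × 1.306 = 1.959 mol
E remaining = 2.927 − 1.959 = 0.9680 mol
mass = 0.9680 × 49.50 = 47.92 g

47.9 g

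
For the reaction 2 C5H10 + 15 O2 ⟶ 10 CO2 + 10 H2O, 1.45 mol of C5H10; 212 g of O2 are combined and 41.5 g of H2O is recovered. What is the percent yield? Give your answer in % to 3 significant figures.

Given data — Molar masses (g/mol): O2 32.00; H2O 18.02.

n(C5H10) = 1.450 mol
n(O2) = 212.0 / 32.00 = 6.625 mol
n/ν for C5H10 = 1.450/2 = 0.7250
n/ν for O2 = 6.625/15 = 0.4417
Smallest n/ν is O2 → limiting reagent.
theoretical n(H2O) = (10/15) × 6.625 = 4.417 mol → 79.59 g
% yield = 41.5 / 79.59 × 100 = 52.14 %

52.1 %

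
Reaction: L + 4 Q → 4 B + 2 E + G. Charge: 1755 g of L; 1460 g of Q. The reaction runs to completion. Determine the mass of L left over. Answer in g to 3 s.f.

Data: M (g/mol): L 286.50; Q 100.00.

709 g

n(L) = 1755 / 286.50 = 6.126 mol
n(Q) = 1460 / 100.00 = 14.60 mol
n/ν → L: 6.126, Q: 3.650; Q is limiting.
L consumed = (1/4) × 14.60 = 3.650 mol
L remaining = 6.126 − 3.650 = 2.476 mol
mass = 2.476 × 286.50 = 709.4 g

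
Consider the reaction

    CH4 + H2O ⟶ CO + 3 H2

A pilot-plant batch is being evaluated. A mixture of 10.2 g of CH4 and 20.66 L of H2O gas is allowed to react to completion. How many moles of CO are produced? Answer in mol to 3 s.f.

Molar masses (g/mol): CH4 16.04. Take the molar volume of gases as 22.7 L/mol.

0.636 mol

n(CH4) = 10.20 / 16.04 = 0.6359 mol
n(H2O) = 20.66 / 22.7 = 0.9101 mol
n/ν → CH4: 0.6359, H2O: 0.9101; CH4 is limiting.
n(CO) = (1/1) × 0.6359 = 0.6359 mol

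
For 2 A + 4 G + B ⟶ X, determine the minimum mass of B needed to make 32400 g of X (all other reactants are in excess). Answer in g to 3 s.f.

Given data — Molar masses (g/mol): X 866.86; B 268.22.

10000 g

n(X) = 32400 / 866.86 = 37.38 mol
n(B) = (1/1) × 37.38 = 37.38 mol
mass = 37.38 × 268.22 = 10030 g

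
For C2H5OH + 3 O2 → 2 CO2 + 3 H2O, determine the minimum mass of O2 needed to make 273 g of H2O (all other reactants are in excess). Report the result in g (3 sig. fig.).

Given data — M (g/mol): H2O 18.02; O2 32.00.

n(H2O) = 273 / 18.02 = 15.15 mol
n(O2) = (3/3) × 15.15 = 15.15 mol
mass = 15.15 × 32.00 = 484.8 g

485 g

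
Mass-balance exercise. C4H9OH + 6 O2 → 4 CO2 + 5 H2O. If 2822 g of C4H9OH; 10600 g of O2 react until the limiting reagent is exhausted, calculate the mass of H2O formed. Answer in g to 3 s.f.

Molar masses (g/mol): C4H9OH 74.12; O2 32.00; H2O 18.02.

3430 g

n(C4H9OH) = 2822 / 74.12 = 38.07 mol
n(O2) = 10600 / 32.00 = 331.3 mol
n/ν for C4H9OH = 38.07/1 = 38.07
n/ν for O2 = 331.3/6 = 55.22
Smallest n/ν is C4H9OH → limiting reagent.
n(H2O) = (5/1) × 38.07 = 190.4 mol
mass = 190.4 × 18.02 = 3431 g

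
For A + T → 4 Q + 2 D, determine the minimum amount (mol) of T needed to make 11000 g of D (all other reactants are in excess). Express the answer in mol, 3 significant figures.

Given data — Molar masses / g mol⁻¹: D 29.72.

185 mol

n(D) = 11000 / 29.72 = 370.1 mol
n(T) = (1/2) × 370.1 = 185.1 mol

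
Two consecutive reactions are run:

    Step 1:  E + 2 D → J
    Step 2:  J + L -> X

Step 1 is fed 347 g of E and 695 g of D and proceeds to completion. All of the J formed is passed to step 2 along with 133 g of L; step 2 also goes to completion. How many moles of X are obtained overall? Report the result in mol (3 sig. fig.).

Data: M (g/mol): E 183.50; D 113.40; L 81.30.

Step 1:
n(E) = 347.0 / 183.50 = 1.891 mol
n(D) = 695.0 / 113.40 = 6.129 mol
n/ν for E = 1.891/1 = 1.891
n/ν for D = 6.129/2 = 3.065
Smallest n/ν is E → limiting reagent.
n(J) produced = (1/1) × 1.891 = 1.891 mol
Step 2:
n(J) available = 1.891 mol
n(L) = 133.0 / 81.30 = 1.636 mol
n/ν for J = 1.891/1 = 1.891
n/ν for L = 1.636/1 = 1.636
Smallest n/ν is L → limiting reagent.
n(X) = (1/1) × 1.636 = 1.636 mol

1.64 mol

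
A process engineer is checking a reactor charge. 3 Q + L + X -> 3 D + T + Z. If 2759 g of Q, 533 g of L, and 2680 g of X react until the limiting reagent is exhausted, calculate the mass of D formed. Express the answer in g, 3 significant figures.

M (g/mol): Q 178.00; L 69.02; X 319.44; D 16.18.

n(Q) = 2759 / 178.00 = 15.50 mol
n(L) = 533.0 / 69.02 = 7.722 mol
n(X) = 2680 / 319.44 = 8.390 mol
n/ν for Q = 15.50/3 = 5.167
n/ν for L = 7.722/1 = 7.722
n/ν for X = 8.390/1 = 8.390
Smallest n/ν is Q → limiting reagent.
n(D) = (3/3) × 15.50 = 15.50 mol
mass = 15.50 × 16.18 = 250.8 g

251 g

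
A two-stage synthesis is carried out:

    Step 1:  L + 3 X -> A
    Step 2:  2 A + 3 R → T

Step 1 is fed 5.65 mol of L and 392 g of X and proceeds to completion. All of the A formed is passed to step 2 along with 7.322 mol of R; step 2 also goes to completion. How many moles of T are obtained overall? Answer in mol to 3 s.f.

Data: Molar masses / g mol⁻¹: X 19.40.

2.44 mol

Step 1:
n(L) = 5.650 mol
n(X) = 392.0 / 19.40 = 20.21 mol
n/ν → L: 5.650, X: 6.737; L is limiting.
n(A) produced = (1/1) × 5.650 = 5.650 mol
Step 2:
n(A) available = 5.650 mol
n(R) = 7.322 mol
n/ν → A: 2.825, R: 2.441; R is limiting.
n(T) = (1/3) × 7.322 = 2.441 mol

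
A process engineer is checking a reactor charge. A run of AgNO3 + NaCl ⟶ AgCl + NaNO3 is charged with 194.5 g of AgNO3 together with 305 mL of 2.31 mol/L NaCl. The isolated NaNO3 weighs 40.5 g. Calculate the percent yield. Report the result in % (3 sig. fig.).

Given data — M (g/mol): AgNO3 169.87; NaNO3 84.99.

n(AgNO3) = 194.5 / 169.87 = 1.145 mol
n(NaCl) = 2.31 × 305.0/1000 = 0.7046 mol
n/ν → AgNO3: 1.145, NaCl: 0.7046; NaCl is limiting.
theoretical n(NaNO3) = (1/1) × 0.7046 = 0.7046 mol → 59.88 g
% yield = 40.5 / 59.88 × 100 = 67.64 %

67.6 %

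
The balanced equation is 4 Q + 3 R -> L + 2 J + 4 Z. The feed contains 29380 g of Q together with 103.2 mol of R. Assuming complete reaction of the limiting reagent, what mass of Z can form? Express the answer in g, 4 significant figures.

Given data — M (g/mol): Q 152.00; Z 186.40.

25650 g

n(Q) = 29380 / 152.00 = 193.3 mol
n(R) = 103.2 mol
n/ν → Q: 48.33, R: 34.40; R is limiting.
n(Z) = (4/3) × 103.2 = 137.6 mol
mass = 137.6 × 186.40 = 25650 g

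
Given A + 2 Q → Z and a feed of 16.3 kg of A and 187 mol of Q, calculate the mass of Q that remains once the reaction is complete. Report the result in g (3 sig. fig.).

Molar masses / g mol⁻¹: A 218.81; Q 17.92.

681 g

n(A) = 16.30×1000 / 218.81 = 74.49 mol
n(Q) = 187.0 mol
n/ν for A = 74.49/1 = 74.49
n/ν for Q = 187.0/2 = 93.50
Smallest n/ν is A → limiting reagent.
Q consumed = (2/1) × 74.49 = 149.0 mol
Q remaining = 187.0 − 149.0 = 38.00 mol
mass = 38.00 × 17.92 = 681.0 g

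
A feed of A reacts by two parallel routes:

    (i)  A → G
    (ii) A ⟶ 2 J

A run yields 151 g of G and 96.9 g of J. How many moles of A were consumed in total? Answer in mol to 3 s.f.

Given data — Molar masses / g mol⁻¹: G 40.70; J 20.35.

6.09 mol

n(G) = 151 / 40.70 = 3.710 mol
n(J) = 96.9 / 20.35 = 4.762 mol
n(A) via (i) = (1/1)×3.710 = 3.710 mol
n(A) via (ii) = (1/2)×4.762 = 2.381 mol
total n(A) = 3.710 + 2.381 = 6.091 mol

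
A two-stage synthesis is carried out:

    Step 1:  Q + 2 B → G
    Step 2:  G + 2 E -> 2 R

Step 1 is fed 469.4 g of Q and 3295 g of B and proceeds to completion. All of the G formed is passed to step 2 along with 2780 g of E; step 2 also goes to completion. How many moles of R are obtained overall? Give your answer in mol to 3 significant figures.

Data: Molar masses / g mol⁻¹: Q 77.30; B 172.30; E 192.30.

12.1 mol

Step 1:
n(Q) = 469.4 / 77.30 = 6.072 mol
n(B) = 3295 / 172.30 = 19.12 mol
n/ν for Q = 6.072/1 = 6.072
n/ν for B = 19.12/2 = 9.560
Smallest n/ν is Q → limiting reagent.
n(G) produced = (1/1) × 6.072 = 6.072 mol
Step 2:
n(G) available = 6.072 mol
n(E) = 2780 / 192.30 = 14.46 mol
n/ν for G = 6.072/1 = 6.072
n/ν for E = 14.46/2 = 7.230
Smallest n/ν is G → limiting reagent.
n(R) = (2/1) × 6.072 = 12.14 mol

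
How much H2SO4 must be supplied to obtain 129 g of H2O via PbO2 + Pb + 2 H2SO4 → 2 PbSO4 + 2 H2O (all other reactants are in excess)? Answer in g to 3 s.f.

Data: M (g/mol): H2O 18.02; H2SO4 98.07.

n(H2O) = 129 / 18.02 = 7.159 mol
n(H2SO4) = (2/2) × 7.159 = 7.159 mol
mass = 7.159 × 98.07 = 702.1 g

702 g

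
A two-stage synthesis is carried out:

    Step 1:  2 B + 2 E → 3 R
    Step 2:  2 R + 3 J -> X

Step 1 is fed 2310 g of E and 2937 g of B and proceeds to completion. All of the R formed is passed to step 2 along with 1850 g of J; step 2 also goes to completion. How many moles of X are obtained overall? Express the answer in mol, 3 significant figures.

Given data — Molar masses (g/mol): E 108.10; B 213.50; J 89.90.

Step 1:
n(E) = 2310 / 108.10 = 21.37 mol
n(B) = 2937 / 213.50 = 13.76 mol
n/ν for E = 21.37/2 = 10.69
n/ν for B = 13.76/2 = 6.880
Smallest n/ν is B → limiting reagent.
n(R) produced = (3/2) × 13.76 = 20.64 mol
Step 2:
n(R) available = 20.64 mol
n(J) = 1850 / 89.90 = 20.58 mol
n/ν for R = 20.64/2 = 10.32
n/ν for J = 20.58/3 = 6.860
Smallest n/ν is J → limiting reagent.
n(X) = (1/3) × 20.58 = 6.860 mol

6.86 mol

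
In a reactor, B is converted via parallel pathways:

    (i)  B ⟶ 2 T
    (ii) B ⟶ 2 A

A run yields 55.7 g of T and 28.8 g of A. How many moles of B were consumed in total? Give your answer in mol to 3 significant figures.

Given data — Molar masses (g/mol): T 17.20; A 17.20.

2.46 mol

n(T) = 55.7 / 17.20 = 3.238 mol
n(A) = 28.8 / 17.20 = 1.674 mol
n(B) via (i) = (1/2)×3.238 = 1.619 mol
n(B) via (ii) = (1/2)×1.674 = 0.8370 mol
total n(B) = 1.619 + 0.8370 = 2.456 mol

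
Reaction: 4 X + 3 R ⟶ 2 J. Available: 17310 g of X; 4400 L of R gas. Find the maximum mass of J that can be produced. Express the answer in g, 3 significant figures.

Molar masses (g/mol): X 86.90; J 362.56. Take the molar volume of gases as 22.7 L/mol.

n(X) = 17310 / 86.90 = 199.2 mol
n(R) = 4400 / 22.7 = 193.8 mol
n/ν for X = 199.2/4 = 49.80
n/ν for R = 193.8/3 = 64.60
Smallest n/ν is X → limiting reagent.
n(J) = (2/4) × 199.2 = 99.60 mol
mass = 99.60 × 362.56 = 36110 g

36100 g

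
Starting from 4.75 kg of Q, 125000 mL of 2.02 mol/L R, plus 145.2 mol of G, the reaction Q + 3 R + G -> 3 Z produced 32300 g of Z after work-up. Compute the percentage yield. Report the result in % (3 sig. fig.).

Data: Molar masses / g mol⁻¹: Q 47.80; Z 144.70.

n(Q) = 4.750×1000 / 47.80 = 99.37 mol
n(R) = 2.02 × 125000/1000 = 252.5 mol
n(G) = 145.2 mol
n/ν for Q = 99.37/1 = 99.37
n/ν for R = 252.5/3 = 84.17
n/ν for G = 145.2/1 = 145.2
Smallest n/ν is R → limiting reagent.
theoretical n(Z) = (3/3) × 252.5 = 252.5 mol → 36540 g
% yield = 32300 / 36540 × 100 = 88.40 %

88.4 %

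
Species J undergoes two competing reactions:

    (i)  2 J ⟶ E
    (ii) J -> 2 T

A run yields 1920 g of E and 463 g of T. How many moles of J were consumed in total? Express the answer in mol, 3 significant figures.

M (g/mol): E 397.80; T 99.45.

n(E) = 1920 / 397.80 = 4.827 mol
n(T) = 463 / 99.45 = 4.656 mol
n(J) via (i) = (2/1)×4.827 = 9.654 mol
n(J) via (ii) = (1/2)×4.656 = 2.328 mol
total n(J) = 9.654 + 2.328 = 11.98 mol

12.0 mol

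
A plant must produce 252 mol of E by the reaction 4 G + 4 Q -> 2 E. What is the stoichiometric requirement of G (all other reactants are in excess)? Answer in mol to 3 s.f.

n(E) = 252.0 mol
n(G) = (4/2) × 252.0 = 504.0 mol

504 mol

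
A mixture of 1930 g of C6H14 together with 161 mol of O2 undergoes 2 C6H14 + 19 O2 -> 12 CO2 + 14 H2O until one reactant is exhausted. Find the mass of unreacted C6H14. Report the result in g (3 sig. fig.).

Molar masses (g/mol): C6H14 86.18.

n(C6H14) = 1930 / 86.18 = 22.39 mol
n(O2) = 161.0 mol
n/ν for C6H14 = 22.39/2 = 11.20
n/ν for O2 = 161.0/19 = 8.474
Smallest n/ν is O2 → limiting reagent.
C6H14 consumed = (2/19) × 161.0 = 16.95 mol
C6H14 remaining = 22.39 − 16.95 = 5.440 mol
mass = 5.440 × 86.18 = 468.8 g

469 g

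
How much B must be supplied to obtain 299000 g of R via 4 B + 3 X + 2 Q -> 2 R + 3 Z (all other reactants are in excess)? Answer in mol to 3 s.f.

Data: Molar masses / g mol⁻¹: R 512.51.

1170 mol

n(R) = 299000 / 512.51 = 583.4 mol
n(B) = (4/2) × 583.4 = 1167 mol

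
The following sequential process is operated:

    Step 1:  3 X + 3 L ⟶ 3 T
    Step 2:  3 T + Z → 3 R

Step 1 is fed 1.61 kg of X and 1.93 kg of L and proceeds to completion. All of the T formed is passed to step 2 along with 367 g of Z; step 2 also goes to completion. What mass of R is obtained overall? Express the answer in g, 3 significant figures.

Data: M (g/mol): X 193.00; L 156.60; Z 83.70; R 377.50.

Step 1:
n(X) = 1.610×1000 / 193.00 = 8.342 mol
n(L) = 1.930×1000 / 156.60 = 12.32 mol
n/ν for X = 8.342/3 = 2.781
n/ν for L = 12.32/3 = 4.107
Smallest n/ν is X → limiting reagent.
n(T) produced = (3/3) × 8.342 = 8.342 mol
Step 2:
n(T) available = 8.342 mol
n(Z) = 367.0 / 83.70 = 4.385 mol
n/ν for T = 8.342/3 = 2.781
n/ν for Z = 4.385/1 = 4.385
Smallest n/ν is T → limiting reagent.
n(R) = (3/3) × 8.342 = 8.342 mol
mass = 8.342 × 377.50 = 3149 g

3150 g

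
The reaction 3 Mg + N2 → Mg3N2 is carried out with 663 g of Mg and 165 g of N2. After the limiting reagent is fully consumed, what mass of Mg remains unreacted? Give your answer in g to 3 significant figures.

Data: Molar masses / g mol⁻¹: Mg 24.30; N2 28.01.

234 g

n(Mg) = 663.0 / 24.30 = 27.28 mol
n(N2) = 165.0 / 28.01 = 5.891 mol
n/ν for Mg = 27.28/3 = 9.093
n/ν for N2 = 5.891/1 = 5.891
Smallest n/ν is N2 → limiting reagent.
Mg consumed = (3/1) × 5.891 = 17.67 mol
Mg remaining = 27.28 − 17.67 = 9.610 mol
mass = 9.610 × 24.30 = 233.5 g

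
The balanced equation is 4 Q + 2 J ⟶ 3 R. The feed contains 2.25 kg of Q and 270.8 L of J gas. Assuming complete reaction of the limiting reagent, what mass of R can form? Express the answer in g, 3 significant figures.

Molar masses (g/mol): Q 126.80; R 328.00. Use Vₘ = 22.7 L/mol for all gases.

4370 g

n(Q) = 2.250×1000 / 126.80 = 17.74 mol
n(J) = 270.8 / 22.7 = 11.93 mol
n/ν for Q = 17.74/4 = 4.435
n/ν for J = 11.93/2 = 5.965
Smallest n/ν is Q → limiting reagent.
n(R) = (3/4) × 17.74 = 13.31 mol
mass = 13.31 × 328.00 = 4366 g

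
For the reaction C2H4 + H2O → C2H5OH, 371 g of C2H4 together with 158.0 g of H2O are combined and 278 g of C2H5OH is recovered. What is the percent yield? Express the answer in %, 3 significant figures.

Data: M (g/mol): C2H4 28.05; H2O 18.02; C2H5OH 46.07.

n(C2H4) = 371.0 / 28.05 = 13.23 mol
n(H2O) = 158.0 / 18.02 = 8.768 mol
n/ν for C2H4 = 13.23/1 = 13.23
n/ν for H2O = 8.768/1 = 8.768
Smallest n/ν is H2O → limiting reagent.
theoretical n(C2H5OH) = (1/1) × 8.768 = 8.768 mol → 403.9 g
% yield = 278 / 403.9 × 100 = 68.83 %

68.8 %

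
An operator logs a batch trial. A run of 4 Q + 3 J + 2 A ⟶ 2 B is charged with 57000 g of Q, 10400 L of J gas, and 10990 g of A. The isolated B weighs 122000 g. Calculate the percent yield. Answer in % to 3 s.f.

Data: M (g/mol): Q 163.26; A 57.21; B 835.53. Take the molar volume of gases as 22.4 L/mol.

83.6 %

n(Q) = 57000 / 163.26 = 349.1 mol
n(J) = 10400 / 22.4 = 464.3 mol
n(A) = 10990 / 57.21 = 192.1 mol
n/ν for Q = 349.1/4 = 87.28
n/ν for J = 464.3/3 = 154.8
n/ν for A = 192.1/2 = 96.05
Smallest n/ν is Q → limiting reagent.
theoretical n(B) = (2/4) × 349.1 = 174.6 mol → 145900 g
% yield = 122000 / 145900 × 100 = 83.62 %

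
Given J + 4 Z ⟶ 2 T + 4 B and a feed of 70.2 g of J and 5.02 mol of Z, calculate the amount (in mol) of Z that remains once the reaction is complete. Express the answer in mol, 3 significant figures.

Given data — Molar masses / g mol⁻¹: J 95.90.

2.09 mol

n(J) = 70.20 / 95.90 = 0.7320 mol
n(Z) = 5.020 mol
n/ν for J = 0.7320/1 = 0.7320
n/ν for Z = 5.020/4 = 1.255
Smallest n/ν is J → limiting reagent.
Z consumed = (4/1) × 0.7320 = 2.928 mol
Z remaining = 5.020 − 2.928 = 2.092 mol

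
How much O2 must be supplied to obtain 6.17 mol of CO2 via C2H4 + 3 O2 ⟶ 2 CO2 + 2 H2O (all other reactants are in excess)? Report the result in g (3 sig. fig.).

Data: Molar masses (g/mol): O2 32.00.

n(CO2) = 6.170 mol
n(O2) = (3/2) × 6.170 = 9.255 mol
mass = 9.255 × 32.00 = 296.2 g

296 g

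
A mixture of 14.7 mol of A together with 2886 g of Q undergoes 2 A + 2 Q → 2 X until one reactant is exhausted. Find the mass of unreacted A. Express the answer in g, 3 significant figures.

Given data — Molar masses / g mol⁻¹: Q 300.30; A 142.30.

n(A) = 14.70 mol
n(Q) = 2886 / 300.30 = 9.610 mol
n/ν for A = 14.70/2 = 7.350
n/ν for Q = 9.610/2 = 4.805
Smallest n/ν is Q → limiting reagent.
A consumed = (2/2) × 9.610 = 9.610 mol
A remaining = 14.70 − 9.610 = 5.090 mol
mass = 5.090 × 142.30 = 724.3 g

724 g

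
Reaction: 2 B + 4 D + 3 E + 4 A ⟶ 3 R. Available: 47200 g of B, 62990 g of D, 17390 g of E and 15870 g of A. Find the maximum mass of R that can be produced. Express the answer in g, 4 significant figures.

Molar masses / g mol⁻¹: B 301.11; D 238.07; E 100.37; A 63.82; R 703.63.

n(B) = 47200 / 301.11 = 156.8 mol
n(D) = 62990 / 238.07 = 264.6 mol
n(E) = 17390 / 100.37 = 173.3 mol
n(A) = 15870 / 63.82 = 248.7 mol
n/ν → B: 78.40, D: 66.15, E: 57.77, A: 62.18; E is limiting.
n(R) = (3/3) × 173.3 = 173.3 mol
mass = 173.3 × 703.63 = 121900 g

121900 g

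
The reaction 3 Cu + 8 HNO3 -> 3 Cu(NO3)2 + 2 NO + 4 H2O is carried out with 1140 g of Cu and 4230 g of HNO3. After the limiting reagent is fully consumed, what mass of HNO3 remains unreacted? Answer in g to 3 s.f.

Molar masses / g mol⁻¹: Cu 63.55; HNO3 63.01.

1220 g

n(Cu) = 1140 / 63.55 = 17.94 mol
n(HNO3) = 4230 / 63.01 = 67.13 mol
n/ν → Cu: 5.980, HNO3: 8.391; Cu is limiting.
HNO3 consumed = (8/3) × 17.94 = 47.84 mol
HNO3 remaining = 67.13 − 47.84 = 19.29 mol
mass = 19.29 × 63.01 = 1215 g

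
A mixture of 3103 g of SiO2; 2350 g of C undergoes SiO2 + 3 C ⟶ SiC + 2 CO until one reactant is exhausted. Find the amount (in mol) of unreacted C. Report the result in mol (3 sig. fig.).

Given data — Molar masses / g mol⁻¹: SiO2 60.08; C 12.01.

40.7 mol

n(SiO2) = 3103 / 60.08 = 51.65 mol
n(C) = 2350 / 12.01 = 195.7 mol
n/ν for SiO2 = 51.65/1 = 51.65
n/ν for C = 195.7/3 = 65.23
Smallest n/ν is SiO2 → limiting reagent.
C consumed = (3/1) × 51.65 = 155.0 mol
C remaining = 195.7 − 155.0 = 40.70 mol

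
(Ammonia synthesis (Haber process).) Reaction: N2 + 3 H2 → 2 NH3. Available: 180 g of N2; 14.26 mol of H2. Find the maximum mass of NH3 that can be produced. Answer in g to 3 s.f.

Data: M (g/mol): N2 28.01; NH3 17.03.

162 g

n(N2) = 180.0 / 28.01 = 6.426 mol
n(H2) = 14.26 mol
n/ν → N2: 6.426, H2: 4.753; H2 is limiting.
n(NH3) = (2/3) × 14.26 = 9.507 mol
mass = 9.507 × 17.03 = 161.9 g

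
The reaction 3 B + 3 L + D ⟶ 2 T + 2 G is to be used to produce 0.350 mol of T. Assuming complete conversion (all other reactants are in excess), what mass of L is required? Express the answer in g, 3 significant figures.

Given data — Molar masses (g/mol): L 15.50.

8.14 g

n(T) = 0.3500 mol
n(L) = (3/2) × 0.3500 = 0.5250 mol
mass = 0.5250 × 15.50 = 8.138 g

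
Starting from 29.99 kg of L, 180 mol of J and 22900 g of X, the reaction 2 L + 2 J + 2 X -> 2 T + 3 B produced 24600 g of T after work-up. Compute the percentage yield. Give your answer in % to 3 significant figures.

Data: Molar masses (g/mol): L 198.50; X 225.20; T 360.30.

n(L) = 29.99×1000 / 198.50 = 151.1 mol
n(J) = 180.0 mol
n(X) = 22900 / 225.20 = 101.7 mol
n/ν for L = 151.1/2 = 75.55
n/ν for J = 180.0/2 = 90.00
n/ν for X = 101.7/2 = 50.85
Smallest n/ν is X → limiting reagent.
theoretical n(T) = (2/2) × 101.7 = 101.7 mol → 36640 g
% yield = 24600 / 36640 × 100 = 67.14 %

67.1 %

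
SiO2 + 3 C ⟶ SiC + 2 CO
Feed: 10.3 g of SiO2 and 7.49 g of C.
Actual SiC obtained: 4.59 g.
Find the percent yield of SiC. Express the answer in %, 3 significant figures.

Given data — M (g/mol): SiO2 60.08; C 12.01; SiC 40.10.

n(SiO2) = 10.30 / 60.08 = 0.1714 mol
n(C) = 7.490 / 12.01 = 0.6236 mol
n/ν for SiO2 = 0.1714/1 = 0.1714
n/ν for C = 0.6236/3 = 0.2079
Smallest n/ν is SiO2 → limiting reagent.
theoretical n(SiC) = (1/1) × 0.1714 = 0.1714 mol → 6.873 g
% yield = 4.59 / 6.873 × 100 = 66.78 %

66.8 %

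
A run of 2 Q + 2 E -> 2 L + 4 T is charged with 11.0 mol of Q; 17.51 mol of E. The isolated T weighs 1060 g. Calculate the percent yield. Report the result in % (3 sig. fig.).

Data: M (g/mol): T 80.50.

59.9 %

n(Q) = 11.00 mol
n(E) = 17.51 mol
n/ν → Q: 5.500, E: 8.755; Q is limiting.
theoretical n(T) = (4/2) × 11.00 = 22.00 mol → 1771 g
% yield = 1060 / 1771 × 100 = 59.85 %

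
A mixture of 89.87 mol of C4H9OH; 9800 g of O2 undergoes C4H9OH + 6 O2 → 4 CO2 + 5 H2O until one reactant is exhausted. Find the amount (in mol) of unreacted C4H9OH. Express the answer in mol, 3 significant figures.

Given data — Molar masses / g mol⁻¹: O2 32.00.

n(C4H9OH) = 89.87 mol
n(O2) = 9800 / 32.00 = 306.3 mol
n/ν for C4H9OH = 89.87/1 = 89.87
n/ν for O2 = 306.3/6 = 51.05
Smallest n/ν is O2 → limiting reagent.
C4H9OH consumed = (1/6) × 306.3 = 51.05 mol
C4H9OH remaining = 89.87 − 51.05 = 38.82 mol

38.8 mol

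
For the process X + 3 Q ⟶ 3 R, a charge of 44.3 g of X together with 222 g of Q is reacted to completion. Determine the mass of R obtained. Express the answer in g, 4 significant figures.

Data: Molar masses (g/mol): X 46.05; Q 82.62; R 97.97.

n(X) = 44.30 / 46.05 = 0.9620 mol
n(Q) = 222.0 / 82.62 = 2.687 mol
n/ν for X = 0.9620/1 = 0.9620
n/ν for Q = 2.687/3 = 0.8957
Smallest n/ν is Q → limiting reagent.
n(R) = (3/3) × 2.687 = 2.687 mol
mass = 2.687 × 97.97 = 263.2 g

263.2 g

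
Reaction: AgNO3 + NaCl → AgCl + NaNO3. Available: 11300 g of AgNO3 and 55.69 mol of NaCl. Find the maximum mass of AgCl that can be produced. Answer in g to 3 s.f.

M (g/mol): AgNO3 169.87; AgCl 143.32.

n(AgNO3) = 11300 / 169.87 = 66.52 mol
n(NaCl) = 55.69 mol
n/ν for AgNO3 = 66.52/1 = 66.52
n/ν for NaCl = 55.69/1 = 55.69
Smallest n/ν is NaCl → limiting reagent.
n(AgCl) = (1/1) × 55.69 = 55.69 mol
mass = 55.69 × 143.32 = 7981 g

7980 g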